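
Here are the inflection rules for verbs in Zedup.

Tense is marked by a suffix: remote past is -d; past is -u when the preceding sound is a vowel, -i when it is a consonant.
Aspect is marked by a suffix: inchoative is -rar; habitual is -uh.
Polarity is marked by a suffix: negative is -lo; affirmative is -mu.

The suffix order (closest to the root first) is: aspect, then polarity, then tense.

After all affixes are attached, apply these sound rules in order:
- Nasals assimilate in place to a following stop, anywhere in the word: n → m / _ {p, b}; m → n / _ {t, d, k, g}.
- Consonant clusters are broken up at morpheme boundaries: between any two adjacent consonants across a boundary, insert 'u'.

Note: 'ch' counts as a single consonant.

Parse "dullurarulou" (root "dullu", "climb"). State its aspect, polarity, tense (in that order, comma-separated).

Segment: dullu-rar-lo-u.
aspect: -rar → inchoative.
polarity: -lo → negative.
tense: -u/i → past.

inchoative, negative, past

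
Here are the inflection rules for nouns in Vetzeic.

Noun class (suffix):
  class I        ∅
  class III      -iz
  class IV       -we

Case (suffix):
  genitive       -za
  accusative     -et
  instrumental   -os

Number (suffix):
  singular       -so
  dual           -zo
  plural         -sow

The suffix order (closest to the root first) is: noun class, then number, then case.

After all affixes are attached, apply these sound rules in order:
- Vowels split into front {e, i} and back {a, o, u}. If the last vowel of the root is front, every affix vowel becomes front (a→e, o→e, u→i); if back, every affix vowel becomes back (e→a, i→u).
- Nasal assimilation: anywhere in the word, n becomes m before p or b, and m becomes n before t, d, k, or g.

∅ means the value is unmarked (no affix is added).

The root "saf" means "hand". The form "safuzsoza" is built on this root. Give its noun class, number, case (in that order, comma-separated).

class III, singular, genitive

Segment: saf-iz-so-za.
noun class: -iz → class III.
number: -so → singular.
case: -za → genitive.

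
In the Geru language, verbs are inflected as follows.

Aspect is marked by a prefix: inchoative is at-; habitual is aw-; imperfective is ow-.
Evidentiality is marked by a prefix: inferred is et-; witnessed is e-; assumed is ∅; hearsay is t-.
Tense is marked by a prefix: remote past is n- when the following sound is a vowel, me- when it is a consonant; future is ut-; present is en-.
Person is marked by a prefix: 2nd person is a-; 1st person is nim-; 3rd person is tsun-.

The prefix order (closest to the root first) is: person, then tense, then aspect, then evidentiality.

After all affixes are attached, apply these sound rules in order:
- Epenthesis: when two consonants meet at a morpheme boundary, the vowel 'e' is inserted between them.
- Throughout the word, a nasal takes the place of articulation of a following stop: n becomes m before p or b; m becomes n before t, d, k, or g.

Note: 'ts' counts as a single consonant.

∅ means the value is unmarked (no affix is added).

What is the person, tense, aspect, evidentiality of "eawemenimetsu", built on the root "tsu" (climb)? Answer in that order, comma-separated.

1st person, remote past, habitual, witnessed

Segment: e-aw-me-nim-tsu.
person: nim- → 1st person.
tense: n/me- → remote past.
aspect: aw- → habitual.
evidentiality: e- → witnessed.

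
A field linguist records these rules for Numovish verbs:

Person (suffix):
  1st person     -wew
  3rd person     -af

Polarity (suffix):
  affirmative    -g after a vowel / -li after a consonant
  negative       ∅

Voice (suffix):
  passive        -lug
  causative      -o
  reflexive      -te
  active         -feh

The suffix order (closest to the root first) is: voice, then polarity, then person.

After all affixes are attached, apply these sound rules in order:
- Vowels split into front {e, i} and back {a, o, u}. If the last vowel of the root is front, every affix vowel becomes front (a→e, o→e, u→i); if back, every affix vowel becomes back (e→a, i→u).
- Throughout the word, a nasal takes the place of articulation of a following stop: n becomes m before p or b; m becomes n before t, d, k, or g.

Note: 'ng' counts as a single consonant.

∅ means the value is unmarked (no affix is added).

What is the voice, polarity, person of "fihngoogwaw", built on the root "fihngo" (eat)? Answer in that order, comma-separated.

causative, affirmative, 1st person

Segment: fihngo-o-g-wew.
voice: -o → causative.
polarity: -g/li → affirmative.
person: -wew → 1st person.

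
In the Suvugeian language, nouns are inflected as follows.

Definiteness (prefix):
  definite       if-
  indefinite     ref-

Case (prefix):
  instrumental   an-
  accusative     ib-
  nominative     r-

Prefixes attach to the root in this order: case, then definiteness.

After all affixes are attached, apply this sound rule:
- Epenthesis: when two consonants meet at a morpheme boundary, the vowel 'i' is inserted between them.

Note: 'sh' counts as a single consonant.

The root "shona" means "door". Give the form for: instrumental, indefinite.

refanishona

Attach case instrumental an- → anshona.
Attach definiteness indefinite ref- → refanshona.
Apply epenthesis: refanshona → refanishona.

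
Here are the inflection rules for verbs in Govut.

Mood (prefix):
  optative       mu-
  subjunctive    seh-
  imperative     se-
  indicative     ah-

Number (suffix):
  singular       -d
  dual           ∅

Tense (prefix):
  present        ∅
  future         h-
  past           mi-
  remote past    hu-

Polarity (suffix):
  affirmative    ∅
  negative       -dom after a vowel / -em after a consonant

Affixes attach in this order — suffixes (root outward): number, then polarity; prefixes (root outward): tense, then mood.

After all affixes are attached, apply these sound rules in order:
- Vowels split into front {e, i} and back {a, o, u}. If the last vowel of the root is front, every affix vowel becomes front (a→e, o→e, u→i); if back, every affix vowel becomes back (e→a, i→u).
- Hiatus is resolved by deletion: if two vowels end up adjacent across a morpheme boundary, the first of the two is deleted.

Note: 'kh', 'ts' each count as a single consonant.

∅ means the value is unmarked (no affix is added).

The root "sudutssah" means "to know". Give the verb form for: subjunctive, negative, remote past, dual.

sahhusudutssaham

number = dual: zero marking, form stays sudutssah.
Attach polarity negative -em (after consonant 'h') → sudutssahem.
Attach tense remote past hu- → husudutssahem.
Attach mood subjunctive seh- → sehhusudutssahem.
Apply vowel harmony: sehhusudutssahem → sahhusudutssaham.
Vowel deletion: no change.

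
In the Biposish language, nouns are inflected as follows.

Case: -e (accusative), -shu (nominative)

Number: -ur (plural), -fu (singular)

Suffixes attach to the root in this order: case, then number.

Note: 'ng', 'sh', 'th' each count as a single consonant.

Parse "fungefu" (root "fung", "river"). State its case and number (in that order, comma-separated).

accusative, singular

Segment: fung-e-fu.
case: -e → accusative.
number: -fu → singular.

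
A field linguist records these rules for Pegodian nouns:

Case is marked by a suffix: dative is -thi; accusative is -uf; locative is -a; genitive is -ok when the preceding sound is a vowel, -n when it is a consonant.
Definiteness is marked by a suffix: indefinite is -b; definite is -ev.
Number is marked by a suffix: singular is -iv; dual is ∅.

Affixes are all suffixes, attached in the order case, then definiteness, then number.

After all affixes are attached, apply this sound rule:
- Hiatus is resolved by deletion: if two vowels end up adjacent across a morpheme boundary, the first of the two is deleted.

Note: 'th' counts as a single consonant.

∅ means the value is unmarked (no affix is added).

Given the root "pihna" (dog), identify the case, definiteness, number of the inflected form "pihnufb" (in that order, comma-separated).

Segment: pihna-uf-b.
case: -uf → accusative.
definiteness: -b → indefinite.
number: ∅ → dual.

accusative, indefinite, dual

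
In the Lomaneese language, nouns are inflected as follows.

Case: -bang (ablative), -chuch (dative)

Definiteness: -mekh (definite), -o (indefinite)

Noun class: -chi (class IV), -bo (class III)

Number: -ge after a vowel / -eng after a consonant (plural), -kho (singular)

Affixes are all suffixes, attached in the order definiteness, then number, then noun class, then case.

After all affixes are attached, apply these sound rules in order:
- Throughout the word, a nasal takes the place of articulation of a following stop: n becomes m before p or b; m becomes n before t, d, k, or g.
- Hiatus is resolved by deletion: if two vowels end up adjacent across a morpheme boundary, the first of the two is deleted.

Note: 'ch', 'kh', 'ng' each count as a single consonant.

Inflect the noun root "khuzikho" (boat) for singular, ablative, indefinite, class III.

Attach definiteness indefinite -o → khuzikhoo.
Attach number singular -kho → khuzikhookho.
Attach noun class class III -bo → khuzikhookhobo.
Attach case ablative -bang → khuzikhookhobobang.
Nasal assimilation: no change.
Apply vowel deletion: khuzikhookhobobang → khuzikhokhobobang.

khuzikhokhobobang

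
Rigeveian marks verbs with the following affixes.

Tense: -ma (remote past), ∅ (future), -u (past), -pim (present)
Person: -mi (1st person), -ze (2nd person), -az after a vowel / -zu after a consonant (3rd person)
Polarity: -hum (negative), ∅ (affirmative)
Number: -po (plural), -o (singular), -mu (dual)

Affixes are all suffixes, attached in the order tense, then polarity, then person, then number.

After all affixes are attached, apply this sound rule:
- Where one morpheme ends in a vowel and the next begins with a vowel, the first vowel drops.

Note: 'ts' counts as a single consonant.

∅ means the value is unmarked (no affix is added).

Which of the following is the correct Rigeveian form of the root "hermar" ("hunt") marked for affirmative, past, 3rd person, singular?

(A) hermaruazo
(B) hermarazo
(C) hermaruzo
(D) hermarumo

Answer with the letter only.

Attach tense past -u → hermaru.
polarity = affirmative: zero marking, form stays hermaru.
Attach person 3rd person -az (after vowel 'u') → hermaruaz.
Attach number singular -o → hermaruazo.
Apply vowel deletion: hermaruazo → hermarazo.
So the correct form is hermarazo, option (B).
(C) hermaruzo is wrong: it uses 2nd person instead of 3rd person for person.
(D) hermarumo is wrong: it uses 1st person instead of 3rd person for person.
(A) hermaruazo is wrong: it fails to apply the sound rule(s).

B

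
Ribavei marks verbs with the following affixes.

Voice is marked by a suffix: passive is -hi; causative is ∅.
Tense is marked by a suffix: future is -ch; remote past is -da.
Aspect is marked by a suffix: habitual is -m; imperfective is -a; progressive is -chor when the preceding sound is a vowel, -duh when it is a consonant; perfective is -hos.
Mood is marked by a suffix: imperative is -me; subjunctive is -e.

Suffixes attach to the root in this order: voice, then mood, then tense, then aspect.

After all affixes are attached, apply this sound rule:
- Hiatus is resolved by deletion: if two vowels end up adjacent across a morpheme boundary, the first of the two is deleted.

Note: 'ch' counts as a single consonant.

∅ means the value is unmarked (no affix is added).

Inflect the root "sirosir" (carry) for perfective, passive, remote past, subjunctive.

Attach voice passive -hi → sirosirhi.
Attach mood subjunctive -e → sirosirhie.
Attach tense remote past -da → sirosirhieda.
Attach aspect perfective -hos → sirosirhiedahos.
Apply vowel deletion: sirosirhiedahos → sirosirhedahos.

sirosirhedahos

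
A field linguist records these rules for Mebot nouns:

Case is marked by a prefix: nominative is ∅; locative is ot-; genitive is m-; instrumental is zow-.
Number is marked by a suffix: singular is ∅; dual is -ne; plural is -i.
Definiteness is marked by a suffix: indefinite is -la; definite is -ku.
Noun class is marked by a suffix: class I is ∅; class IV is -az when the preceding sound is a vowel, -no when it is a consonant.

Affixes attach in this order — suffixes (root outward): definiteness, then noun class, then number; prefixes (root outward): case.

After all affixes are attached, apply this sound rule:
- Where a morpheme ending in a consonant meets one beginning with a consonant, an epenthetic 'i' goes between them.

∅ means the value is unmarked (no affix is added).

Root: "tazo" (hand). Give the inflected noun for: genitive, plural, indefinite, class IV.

mitazolaazi

Attach definiteness indefinite -la → tazola.
Attach noun class class IV -az (after vowel 'a') → tazolaaz.
Attach number plural -i → tazolaazi.
Attach case genitive m- → mtazolaazi.
Apply epenthesis: mtazolaazi → mitazolaazi.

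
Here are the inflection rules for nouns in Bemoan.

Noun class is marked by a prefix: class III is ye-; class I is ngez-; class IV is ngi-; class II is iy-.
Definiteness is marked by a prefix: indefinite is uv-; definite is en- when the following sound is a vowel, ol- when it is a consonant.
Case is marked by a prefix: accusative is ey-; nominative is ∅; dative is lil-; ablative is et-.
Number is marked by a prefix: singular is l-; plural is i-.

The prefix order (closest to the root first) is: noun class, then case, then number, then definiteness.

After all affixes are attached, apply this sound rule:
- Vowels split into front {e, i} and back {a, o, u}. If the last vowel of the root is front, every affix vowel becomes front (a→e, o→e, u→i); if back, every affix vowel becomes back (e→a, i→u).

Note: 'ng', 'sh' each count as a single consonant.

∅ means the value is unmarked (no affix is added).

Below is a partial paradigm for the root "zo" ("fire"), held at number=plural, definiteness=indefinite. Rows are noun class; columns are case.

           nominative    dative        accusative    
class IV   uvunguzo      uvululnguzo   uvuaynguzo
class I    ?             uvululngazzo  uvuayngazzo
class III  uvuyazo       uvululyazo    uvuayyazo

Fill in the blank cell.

Attach noun class class I ngez- → ngezzo.
case = nominative: zero marking, form stays ngezzo.
Attach number plural i- → ingezzo.
Attach definiteness indefinite uv- → uvingezzo.
Apply vowel harmony: uvingezzo → uvungazzo.

uvungazzo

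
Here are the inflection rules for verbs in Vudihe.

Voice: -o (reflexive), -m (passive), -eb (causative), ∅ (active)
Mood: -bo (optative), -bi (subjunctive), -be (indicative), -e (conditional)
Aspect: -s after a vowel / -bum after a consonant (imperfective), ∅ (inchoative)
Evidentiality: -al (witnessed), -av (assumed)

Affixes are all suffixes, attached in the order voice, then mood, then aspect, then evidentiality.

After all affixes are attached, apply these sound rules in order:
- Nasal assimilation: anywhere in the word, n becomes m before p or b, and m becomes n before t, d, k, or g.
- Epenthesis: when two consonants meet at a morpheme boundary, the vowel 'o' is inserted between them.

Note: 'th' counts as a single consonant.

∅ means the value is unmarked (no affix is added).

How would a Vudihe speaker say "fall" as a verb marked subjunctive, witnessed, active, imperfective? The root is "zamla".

voice = active: zero marking, form stays zamla.
Attach mood subjunctive -bi → zamlabi.
Attach aspect imperfective -s (after vowel 'i') → zamlabis.
Attach evidentiality witnessed -al → zamlabisal.
Nasal assimilation: no change.
Epenthesis: no change.

zamlabisal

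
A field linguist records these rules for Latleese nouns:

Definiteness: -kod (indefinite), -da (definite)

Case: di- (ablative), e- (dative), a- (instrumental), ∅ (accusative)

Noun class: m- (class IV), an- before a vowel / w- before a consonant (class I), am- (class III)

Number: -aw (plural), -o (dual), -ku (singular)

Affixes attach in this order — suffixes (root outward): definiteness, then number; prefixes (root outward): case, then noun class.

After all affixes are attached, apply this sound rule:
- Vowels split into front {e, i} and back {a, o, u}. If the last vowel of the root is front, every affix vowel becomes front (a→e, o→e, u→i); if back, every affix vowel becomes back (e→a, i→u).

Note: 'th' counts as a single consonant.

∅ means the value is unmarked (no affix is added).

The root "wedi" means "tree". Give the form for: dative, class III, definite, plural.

Attach case dative e- → ewedi.
Attach definiteness definite -da → ewedida.
Attach number plural -aw → ewedidaaw.
Attach noun class class III am- → amewedidaaw.
Apply vowel harmony: amewedidaaw → emewedideew.

emewedideew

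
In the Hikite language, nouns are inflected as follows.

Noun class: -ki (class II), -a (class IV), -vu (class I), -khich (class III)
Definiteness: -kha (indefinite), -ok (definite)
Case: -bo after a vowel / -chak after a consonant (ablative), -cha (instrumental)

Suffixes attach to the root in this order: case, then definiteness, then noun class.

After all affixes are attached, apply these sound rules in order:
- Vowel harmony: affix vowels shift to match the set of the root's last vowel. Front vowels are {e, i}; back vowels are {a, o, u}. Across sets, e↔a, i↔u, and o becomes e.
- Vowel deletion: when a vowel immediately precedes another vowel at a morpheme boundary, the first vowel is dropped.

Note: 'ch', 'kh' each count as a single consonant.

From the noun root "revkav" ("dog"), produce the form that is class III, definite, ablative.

Attach case ablative -chak (after consonant 'v') → revkavchak.
Attach definiteness definite -ok → revkavchakok.
Attach noun class class III -khich → revkavchakokkhich.
Apply vowel harmony: revkavchakokkhich → revkavchakokkhuch.
Vowel deletion: no change.

revkavchakokkhuch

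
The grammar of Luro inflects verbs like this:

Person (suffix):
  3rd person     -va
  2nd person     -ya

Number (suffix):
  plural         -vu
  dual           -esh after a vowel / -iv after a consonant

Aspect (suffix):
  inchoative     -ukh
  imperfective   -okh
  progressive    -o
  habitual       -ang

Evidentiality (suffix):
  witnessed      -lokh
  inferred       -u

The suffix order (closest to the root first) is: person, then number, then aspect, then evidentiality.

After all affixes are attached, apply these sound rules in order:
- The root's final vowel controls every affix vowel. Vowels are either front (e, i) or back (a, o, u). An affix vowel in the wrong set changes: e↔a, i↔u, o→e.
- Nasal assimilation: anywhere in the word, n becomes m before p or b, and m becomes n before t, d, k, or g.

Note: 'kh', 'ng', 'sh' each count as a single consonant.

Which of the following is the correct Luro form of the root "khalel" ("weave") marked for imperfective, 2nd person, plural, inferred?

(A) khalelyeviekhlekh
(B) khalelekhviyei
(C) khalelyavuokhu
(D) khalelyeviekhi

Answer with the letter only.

Attach person 2nd person -ya → khalelya.
Attach number plural -vu → khalelyavu.
Attach aspect imperfective -okh → khalelyavuokh.
Attach evidentiality inferred -u → khalelyavuokhu.
Apply vowel harmony: khalelyavuokhu → khalelyeviekhi.
Nasal assimilation: no change.
So the correct form is khalelyeviekhi, option (D).
(A) khalelyeviekhlekh is wrong: it uses witnessed instead of inferred for evidentiality.
(B) khalelekhviyei is wrong: it has the affixes in the wrong order.
(C) khalelyavuokhu is wrong: it fails to apply the sound rule(s).

D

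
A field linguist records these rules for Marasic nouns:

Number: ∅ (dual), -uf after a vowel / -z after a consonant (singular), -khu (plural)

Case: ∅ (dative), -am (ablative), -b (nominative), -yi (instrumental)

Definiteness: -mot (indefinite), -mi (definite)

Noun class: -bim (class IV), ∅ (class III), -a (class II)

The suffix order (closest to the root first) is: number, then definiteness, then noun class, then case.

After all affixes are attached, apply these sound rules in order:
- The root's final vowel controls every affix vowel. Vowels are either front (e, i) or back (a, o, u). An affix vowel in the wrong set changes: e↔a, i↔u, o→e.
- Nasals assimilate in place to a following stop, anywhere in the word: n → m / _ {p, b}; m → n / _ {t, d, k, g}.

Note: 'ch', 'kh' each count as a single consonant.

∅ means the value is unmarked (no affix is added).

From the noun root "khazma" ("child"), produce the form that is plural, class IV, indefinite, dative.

Attach number plural -khu → khazmakhu.
Attach definiteness indefinite -mot → khazmakhumot.
Attach noun class class IV -bim → khazmakhumotbim.
case = dative: zero marking, form stays khazmakhumotbim.
Apply vowel harmony: khazmakhumotbim → khazmakhumotbum.
Nasal assimilation: no change.

khazmakhumotbum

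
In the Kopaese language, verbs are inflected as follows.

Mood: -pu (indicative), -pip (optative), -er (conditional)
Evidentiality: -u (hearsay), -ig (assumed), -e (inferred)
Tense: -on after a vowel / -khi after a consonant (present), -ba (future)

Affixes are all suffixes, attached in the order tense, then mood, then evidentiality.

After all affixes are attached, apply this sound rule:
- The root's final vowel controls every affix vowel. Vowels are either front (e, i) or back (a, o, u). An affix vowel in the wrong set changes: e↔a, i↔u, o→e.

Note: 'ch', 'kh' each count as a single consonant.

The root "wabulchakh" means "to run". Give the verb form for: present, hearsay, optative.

wabulchakhkhupupu

Attach tense present -khi (after consonant 'kh') → wabulchakhkhi.
Attach mood optative -pip → wabulchakhkhipip.
Attach evidentiality hearsay -u → wabulchakhkhipipu.
Apply vowel harmony: wabulchakhkhipipu → wabulchakhkhupupu.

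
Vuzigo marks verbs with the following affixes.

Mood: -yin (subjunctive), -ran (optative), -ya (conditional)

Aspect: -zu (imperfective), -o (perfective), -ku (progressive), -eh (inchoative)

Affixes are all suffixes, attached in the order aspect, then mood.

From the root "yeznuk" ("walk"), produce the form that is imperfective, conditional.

Attach aspect imperfective -zu → yeznukzu.
Attach mood conditional -ya → yeznukzuya.

yeznukzuya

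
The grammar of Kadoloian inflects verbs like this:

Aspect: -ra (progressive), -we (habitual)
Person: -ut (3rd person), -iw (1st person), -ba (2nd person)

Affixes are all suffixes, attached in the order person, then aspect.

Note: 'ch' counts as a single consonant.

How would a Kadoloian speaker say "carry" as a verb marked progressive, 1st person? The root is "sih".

sihiwra

Attach person 1st person -iw → sihiw.
Attach aspect progressive -ra → sihiwra.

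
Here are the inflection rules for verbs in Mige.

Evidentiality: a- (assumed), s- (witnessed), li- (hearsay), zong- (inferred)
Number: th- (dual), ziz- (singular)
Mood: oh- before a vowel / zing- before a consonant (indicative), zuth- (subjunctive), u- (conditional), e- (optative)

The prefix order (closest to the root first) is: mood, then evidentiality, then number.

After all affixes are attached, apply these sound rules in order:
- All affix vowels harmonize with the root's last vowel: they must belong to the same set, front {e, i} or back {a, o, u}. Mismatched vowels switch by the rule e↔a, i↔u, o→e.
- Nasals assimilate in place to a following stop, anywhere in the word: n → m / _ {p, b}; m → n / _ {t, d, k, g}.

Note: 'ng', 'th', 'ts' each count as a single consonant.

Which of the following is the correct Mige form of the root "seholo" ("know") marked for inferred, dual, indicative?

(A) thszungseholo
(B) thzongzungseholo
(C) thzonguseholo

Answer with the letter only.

B

Attach mood indicative zing- (before consonant 's') → zingseholo.
Attach evidentiality inferred zong- → zongzingseholo.
Attach number dual th- → thzongzingseholo.
Apply vowel harmony: thzongzingseholo → thzongzungseholo.
Nasal assimilation: no change.
So the correct form is thzongzungseholo, option (B).
(A) thszungseholo is wrong: it uses witnessed instead of inferred for evidentiality.
(C) thzonguseholo is wrong: it uses conditional instead of indicative for mood.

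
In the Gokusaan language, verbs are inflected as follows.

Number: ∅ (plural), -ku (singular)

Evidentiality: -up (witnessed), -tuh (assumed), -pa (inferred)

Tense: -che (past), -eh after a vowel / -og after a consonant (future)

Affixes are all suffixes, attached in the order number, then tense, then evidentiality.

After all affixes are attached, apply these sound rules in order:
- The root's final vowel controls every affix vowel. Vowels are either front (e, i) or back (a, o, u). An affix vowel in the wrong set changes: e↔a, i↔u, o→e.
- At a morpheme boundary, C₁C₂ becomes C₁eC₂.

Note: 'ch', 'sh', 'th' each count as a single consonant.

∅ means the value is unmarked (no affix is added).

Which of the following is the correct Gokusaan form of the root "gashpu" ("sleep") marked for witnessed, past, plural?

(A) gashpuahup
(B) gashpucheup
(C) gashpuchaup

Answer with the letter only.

C

number = plural: zero marking, form stays gashpu.
Attach tense past -che → gashpuche.
Attach evidentiality witnessed -up → gashpucheup.
Apply vowel harmony: gashpucheup → gashpuchaup.
Epenthesis: no change.
So the correct form is gashpuchaup, option (C).
(B) gashpucheup is wrong: it fails to apply the sound rule(s).
(A) gashpuahup is wrong: it uses future instead of past for tense.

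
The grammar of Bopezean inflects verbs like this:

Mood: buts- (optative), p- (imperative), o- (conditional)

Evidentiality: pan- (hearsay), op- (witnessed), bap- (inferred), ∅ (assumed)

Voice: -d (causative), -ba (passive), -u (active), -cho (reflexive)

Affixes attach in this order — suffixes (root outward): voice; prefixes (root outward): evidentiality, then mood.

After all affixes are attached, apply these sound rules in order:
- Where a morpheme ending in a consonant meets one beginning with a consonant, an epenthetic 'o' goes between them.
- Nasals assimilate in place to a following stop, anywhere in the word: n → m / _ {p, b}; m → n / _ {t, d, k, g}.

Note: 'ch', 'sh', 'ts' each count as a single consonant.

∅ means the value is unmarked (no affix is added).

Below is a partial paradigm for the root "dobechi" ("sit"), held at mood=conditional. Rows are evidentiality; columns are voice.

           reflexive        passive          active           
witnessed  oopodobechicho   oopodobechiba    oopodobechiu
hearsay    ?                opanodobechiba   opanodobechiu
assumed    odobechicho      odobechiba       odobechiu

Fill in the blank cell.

opanodobechicho

Attach voice reflexive -cho → dobechicho.
Attach evidentiality hearsay pan- → pandobechicho.
Attach mood conditional o- → opandobechicho.
Apply epenthesis: opandobechicho → opanodobechicho.
Nasal assimilation: no change.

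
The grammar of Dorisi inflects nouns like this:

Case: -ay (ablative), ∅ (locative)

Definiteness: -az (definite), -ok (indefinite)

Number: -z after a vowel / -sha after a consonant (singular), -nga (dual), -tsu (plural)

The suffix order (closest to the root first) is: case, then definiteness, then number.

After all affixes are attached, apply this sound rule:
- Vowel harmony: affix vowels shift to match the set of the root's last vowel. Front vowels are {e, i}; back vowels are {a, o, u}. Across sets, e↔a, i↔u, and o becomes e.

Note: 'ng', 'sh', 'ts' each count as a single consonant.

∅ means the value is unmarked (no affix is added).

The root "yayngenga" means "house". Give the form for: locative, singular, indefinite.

case = locative: zero marking, form stays yayngenga.
Attach definiteness indefinite -ok → yayngengaok.
Attach number singular -sha (after consonant 'k') → yayngengaoksha.
Vowel harmony: no change.

yayngengaoksha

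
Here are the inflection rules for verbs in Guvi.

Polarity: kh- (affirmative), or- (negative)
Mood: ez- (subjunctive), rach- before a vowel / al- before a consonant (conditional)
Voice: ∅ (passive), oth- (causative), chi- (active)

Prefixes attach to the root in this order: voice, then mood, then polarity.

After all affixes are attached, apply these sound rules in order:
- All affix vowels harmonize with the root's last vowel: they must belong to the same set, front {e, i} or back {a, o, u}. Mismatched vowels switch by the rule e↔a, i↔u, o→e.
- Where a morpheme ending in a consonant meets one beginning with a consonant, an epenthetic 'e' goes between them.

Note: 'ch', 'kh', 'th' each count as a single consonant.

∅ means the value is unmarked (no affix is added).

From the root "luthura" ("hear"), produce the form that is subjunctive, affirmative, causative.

Attach voice causative oth- → othluthura.
Attach mood subjunctive ez- → ezothluthura.
Attach polarity affirmative kh- → khezothluthura.
Apply vowel harmony: khezothluthura → khazothluthura.
Apply epenthesis: khazothluthura → khazotheluthura.

khazotheluthura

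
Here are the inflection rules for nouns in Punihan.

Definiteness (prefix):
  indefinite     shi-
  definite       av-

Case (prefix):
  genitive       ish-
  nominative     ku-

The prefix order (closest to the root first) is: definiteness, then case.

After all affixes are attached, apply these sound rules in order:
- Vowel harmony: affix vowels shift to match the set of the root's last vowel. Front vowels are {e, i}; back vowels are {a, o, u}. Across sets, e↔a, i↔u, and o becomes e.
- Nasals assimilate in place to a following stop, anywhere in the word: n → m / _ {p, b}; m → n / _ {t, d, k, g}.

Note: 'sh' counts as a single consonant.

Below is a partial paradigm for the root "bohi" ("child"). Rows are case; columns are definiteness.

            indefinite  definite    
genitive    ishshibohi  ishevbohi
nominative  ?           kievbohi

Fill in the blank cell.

Attach definiteness indefinite shi- → shibohi.
Attach case nominative ku- → kushibohi.
Apply vowel harmony: kushibohi → kishibohi.
Nasal assimilation: no change.

kishibohi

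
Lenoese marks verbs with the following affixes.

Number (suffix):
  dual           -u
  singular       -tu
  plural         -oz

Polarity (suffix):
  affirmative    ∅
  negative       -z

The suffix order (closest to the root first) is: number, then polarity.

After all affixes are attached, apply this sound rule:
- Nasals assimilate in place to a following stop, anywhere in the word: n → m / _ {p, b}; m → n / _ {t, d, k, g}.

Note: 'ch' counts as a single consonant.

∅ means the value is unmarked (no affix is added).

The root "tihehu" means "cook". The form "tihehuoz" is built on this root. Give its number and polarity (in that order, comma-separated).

Segment: tihehu-oz.
number: -oz → plural.
polarity: ∅ → affirmative.

plural, affirmative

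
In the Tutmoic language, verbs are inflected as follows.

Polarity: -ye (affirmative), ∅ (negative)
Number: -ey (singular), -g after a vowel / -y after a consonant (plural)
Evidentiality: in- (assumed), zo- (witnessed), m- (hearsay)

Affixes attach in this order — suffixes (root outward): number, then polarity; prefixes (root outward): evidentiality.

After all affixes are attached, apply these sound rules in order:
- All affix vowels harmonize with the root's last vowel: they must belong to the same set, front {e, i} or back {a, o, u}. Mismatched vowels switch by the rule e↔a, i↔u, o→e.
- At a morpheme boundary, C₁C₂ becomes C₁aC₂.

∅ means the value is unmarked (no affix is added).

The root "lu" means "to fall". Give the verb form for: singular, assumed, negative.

Attach number singular -ey → luey.
polarity = negative: zero marking, form stays luey.
Attach evidentiality assumed in- → inluey.
Apply vowel harmony: inluey → unluay.
Apply epenthesis: unluay → unaluay.

unaluay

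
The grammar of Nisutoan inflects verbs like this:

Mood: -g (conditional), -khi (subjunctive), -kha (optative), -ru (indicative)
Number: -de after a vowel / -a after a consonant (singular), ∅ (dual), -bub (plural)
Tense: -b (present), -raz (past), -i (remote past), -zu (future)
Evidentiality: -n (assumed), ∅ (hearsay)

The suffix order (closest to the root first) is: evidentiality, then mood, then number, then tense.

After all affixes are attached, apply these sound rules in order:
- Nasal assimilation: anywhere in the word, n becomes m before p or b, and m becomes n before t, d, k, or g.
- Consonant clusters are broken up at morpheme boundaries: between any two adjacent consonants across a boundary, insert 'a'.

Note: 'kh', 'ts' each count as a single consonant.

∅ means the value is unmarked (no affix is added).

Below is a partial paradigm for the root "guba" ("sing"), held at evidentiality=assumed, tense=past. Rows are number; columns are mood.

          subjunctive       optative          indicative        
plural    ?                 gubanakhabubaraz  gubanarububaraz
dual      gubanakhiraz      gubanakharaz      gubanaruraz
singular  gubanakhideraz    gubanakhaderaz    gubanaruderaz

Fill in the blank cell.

gubanakhibubaraz

Attach evidentiality assumed -n → guban.
Attach mood subjunctive -khi → gubankhi.
Attach number plural -bub → gubankhibub.
Attach tense past -raz → gubankhibubraz.
Nasal assimilation: no change.
Apply epenthesis: gubankhibubraz → gubanakhibubaraz.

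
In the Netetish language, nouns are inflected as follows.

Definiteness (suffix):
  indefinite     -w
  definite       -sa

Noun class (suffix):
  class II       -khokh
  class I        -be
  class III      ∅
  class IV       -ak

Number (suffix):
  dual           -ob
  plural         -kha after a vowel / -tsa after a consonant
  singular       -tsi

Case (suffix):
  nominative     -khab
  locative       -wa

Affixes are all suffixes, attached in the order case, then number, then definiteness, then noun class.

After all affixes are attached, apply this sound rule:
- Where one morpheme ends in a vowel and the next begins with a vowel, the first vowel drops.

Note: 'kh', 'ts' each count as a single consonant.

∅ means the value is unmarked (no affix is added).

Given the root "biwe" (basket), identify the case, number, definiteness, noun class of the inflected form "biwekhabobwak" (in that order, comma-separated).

nominative, dual, indefinite, class IV

Segment: biwe-khab-ob-w-ak.
case: -khab → nominative.
number: -ob → dual.
definiteness: -w → indefinite.
noun class: -ak → class IV.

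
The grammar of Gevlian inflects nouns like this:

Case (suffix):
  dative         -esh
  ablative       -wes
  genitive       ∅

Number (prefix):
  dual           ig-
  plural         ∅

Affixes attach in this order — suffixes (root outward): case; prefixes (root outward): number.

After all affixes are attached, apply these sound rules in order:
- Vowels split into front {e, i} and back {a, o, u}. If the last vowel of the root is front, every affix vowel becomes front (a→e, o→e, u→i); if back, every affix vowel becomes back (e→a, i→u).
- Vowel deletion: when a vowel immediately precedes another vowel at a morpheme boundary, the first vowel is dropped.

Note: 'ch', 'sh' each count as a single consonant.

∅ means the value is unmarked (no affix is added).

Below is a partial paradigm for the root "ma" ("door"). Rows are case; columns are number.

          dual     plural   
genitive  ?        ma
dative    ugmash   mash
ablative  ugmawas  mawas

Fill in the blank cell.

ugma

Attach number dual ig- → igma.
case = genitive: zero marking, form stays igma.
Apply vowel harmony: igma → ugma.
Vowel deletion: no change.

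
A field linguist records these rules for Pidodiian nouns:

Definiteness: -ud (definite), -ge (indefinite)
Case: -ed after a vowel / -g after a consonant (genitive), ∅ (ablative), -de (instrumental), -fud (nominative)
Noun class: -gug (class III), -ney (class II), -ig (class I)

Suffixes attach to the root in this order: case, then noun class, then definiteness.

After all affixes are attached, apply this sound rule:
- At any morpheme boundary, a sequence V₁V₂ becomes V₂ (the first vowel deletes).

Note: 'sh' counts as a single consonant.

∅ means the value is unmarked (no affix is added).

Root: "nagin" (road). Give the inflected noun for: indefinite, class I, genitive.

Attach case genitive -g (after consonant 'n') → naging.
Attach noun class class I -ig → nagingig.
Attach definiteness indefinite -ge → nagingigge.
Vowel deletion: no change.

nagingigge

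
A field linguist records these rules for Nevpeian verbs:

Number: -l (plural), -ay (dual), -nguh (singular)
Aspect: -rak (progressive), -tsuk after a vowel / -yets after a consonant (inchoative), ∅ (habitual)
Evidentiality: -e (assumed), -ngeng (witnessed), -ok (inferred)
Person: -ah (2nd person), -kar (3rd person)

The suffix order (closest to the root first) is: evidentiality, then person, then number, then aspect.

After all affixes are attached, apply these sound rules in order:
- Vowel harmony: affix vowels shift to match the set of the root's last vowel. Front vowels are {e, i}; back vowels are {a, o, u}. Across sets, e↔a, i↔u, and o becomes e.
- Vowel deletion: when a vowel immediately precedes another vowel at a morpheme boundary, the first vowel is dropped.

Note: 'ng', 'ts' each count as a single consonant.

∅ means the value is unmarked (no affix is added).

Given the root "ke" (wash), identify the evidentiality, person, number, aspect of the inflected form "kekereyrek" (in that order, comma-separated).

Segment: ke-e-kar-ay-rak.
evidentiality: -e → assumed.
person: -kar → 3rd person.
number: -ay → dual.
aspect: -rak → progressive.

assumed, 3rd person, dual, progressive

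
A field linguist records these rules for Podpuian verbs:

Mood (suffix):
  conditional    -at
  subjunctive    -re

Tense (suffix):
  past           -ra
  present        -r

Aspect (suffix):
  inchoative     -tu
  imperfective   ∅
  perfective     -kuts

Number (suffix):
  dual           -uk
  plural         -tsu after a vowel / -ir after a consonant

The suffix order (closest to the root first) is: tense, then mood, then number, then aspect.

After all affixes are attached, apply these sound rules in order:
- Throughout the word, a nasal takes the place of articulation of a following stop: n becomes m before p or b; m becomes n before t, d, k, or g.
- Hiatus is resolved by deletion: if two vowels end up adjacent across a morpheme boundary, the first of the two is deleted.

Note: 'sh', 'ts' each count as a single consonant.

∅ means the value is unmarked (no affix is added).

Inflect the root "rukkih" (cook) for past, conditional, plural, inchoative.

rukkihratirtu

Attach tense past -ra → rukkihra.
Attach mood conditional -at → rukkihraat.
Attach number plural -ir (after consonant 't') → rukkihraatir.
Attach aspect inchoative -tu → rukkihraatirtu.
Nasal assimilation: no change.
Apply vowel deletion: rukkihraatirtu → rukkihratirtu.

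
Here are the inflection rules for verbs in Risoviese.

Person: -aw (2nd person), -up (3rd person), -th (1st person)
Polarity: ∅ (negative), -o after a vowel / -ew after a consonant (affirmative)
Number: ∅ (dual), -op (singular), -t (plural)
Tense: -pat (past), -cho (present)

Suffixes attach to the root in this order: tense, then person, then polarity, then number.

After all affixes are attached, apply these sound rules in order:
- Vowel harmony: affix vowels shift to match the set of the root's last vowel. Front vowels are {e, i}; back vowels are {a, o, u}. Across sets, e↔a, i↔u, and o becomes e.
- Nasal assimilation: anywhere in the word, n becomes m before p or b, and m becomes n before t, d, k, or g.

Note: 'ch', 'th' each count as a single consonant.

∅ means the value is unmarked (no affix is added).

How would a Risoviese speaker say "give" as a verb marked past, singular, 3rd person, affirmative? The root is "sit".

sitpetipewep

Attach tense past -pat → sitpat.
Attach person 3rd person -up → sitpatup.
Attach polarity affirmative -ew (after consonant 'p') → sitpatupew.
Attach number singular -op → sitpatupewop.
Apply vowel harmony: sitpatupewop → sitpetipewep.
Nasal assimilation: no change.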